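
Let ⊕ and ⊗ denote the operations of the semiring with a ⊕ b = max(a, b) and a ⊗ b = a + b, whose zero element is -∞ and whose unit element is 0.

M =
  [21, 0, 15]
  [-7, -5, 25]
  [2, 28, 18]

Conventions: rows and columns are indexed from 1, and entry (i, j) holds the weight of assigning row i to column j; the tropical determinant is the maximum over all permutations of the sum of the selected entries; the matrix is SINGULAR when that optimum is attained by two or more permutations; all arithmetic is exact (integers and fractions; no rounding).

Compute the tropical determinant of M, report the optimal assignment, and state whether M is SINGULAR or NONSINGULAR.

σ = (1, 2, 3): 21 + (-5) + 18 = 34
σ = (1, 3, 2): 21 + 25 + 28 = 74
σ = (2, 1, 3): 0 + (-7) + 18 = 11
σ = (2, 3, 1): 0 + 25 + 2 = 27
σ = (3, 1, 2): 15 + (-7) + 28 = 36
σ = (3, 2, 1): 15 + (-5) + 2 = 12
Optimal value attained by: σ = (1, 3, 2).
Answer: det⊕(M) = 74; verdict: NONSINGULAR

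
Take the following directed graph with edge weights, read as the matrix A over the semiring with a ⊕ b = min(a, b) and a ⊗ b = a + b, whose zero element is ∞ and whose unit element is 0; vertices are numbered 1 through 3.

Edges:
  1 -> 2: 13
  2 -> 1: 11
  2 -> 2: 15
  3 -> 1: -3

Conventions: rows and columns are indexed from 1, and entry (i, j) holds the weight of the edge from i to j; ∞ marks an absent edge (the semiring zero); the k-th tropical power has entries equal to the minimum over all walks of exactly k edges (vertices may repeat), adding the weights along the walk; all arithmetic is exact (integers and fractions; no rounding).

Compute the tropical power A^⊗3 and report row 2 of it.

A^⊗2:
  [24, 28, ∞]
  [26, 24, ∞]
  [∞, 10, ∞]
A^⊗3:
  [39, 37, ∞]
  [35, 39, ∞]
  [21, 25, ∞]
Answer: row 2 of A^⊗3 = [35, 39, ∞]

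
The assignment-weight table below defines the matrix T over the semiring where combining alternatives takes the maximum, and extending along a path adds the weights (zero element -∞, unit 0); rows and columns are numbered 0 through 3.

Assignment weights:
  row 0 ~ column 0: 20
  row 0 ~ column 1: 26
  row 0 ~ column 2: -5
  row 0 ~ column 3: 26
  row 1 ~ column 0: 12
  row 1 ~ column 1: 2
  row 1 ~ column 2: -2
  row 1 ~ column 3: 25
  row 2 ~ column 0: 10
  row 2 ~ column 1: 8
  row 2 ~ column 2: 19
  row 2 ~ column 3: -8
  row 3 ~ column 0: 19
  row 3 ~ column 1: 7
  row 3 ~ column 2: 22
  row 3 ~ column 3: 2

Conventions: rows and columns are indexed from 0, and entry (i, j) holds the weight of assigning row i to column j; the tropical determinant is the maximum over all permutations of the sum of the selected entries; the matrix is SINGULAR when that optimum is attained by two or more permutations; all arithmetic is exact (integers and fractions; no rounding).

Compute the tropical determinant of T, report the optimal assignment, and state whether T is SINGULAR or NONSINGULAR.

σ = (0, 1, 2, 3): 20 + 2 + 19 + 2 = 43
σ = (0, 1, 3, 2): 20 + 2 + (-8) + 22 = 36
σ = (0, 2, 1, 3): 20 + (-2) + 8 + 2 = 28
σ = (0, 2, 3, 1): 20 + (-2) + (-8) + 7 = 17
σ = (0, 3, 1, 2): 20 + 25 + 8 + 22 = 75
σ = (0, 3, 2, 1): 20 + 25 + 19 + 7 = 71
σ = (1, 0, 2, 3): 26 + 12 + 19 + 2 = 59
σ = (1, 0, 3, 2): 26 + 12 + (-8) + 22 = 52
σ = (1, 2, 0, 3): 26 + (-2) + 10 + 2 = 36
σ = (1, 2, 3, 0): 26 + (-2) + (-8) + 19 = 35
σ = (1, 3, 0, 2): 26 + 25 + 10 + 22 = 83
σ = (1, 3, 2, 0): 26 + 25 + 19 + 19 = 89
σ = (2, 0, 1, 3): (-5) + 12 + 8 + 2 = 17
σ = (2, 0, 3, 1): (-5) + 12 + (-8) + 7 = 6
σ = (2, 1, 0, 3): (-5) + 2 + 10 + 2 = 9
σ = (2, 1, 3, 0): (-5) + 2 + (-8) + 19 = 8
σ = (2, 3, 0, 1): (-5) + 25 + 10 + 7 = 37
σ = (2, 3, 1, 0): (-5) + 25 + 8 + 19 = 47
σ = (3, 0, 1, 2): 26 + 12 + 8 + 22 = 68
σ = (3, 0, 2, 1): 26 + 12 + 19 + 7 = 64
σ = (3, 1, 0, 2): 26 + 2 + 10 + 22 = 60
σ = (3, 1, 2, 0): 26 + 2 + 19 + 19 = 66
σ = (3, 2, 0, 1): 26 + (-2) + 10 + 7 = 41
σ = (3, 2, 1, 0): 26 + (-2) + 8 + 19 = 51
Optimal value attained by: σ = (1, 3, 2, 0).
Answer: det⊕(T) = 89; verdict: NONSINGULAR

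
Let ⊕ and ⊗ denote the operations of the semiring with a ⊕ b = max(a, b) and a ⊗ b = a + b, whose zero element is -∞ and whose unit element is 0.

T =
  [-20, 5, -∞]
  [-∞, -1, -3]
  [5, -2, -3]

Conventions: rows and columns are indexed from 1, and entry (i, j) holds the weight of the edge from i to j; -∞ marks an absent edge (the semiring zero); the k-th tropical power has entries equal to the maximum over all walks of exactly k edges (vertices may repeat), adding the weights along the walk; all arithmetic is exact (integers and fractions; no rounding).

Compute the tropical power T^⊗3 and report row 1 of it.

T^⊗2:
  [-40, 4, 2]
  [2, -2, -4]
  [2, 10, -5]
T^⊗3:
  [7, 3, 1]
  [1, 7, -5]
  [0, 9, 7]
Answer: row 1 of T^⊗3 = [7, 3, 1]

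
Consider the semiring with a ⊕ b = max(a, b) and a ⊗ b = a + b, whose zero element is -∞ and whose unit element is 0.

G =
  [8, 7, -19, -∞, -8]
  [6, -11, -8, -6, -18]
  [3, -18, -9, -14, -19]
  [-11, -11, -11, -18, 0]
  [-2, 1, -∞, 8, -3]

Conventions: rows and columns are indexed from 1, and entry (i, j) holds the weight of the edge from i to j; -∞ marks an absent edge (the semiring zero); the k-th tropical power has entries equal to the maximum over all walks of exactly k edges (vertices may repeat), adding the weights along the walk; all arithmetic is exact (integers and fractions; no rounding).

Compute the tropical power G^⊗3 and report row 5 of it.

G^⊗2:
  [16, 15, -1, 1, 0]
  [14, 13, -13, -10, -2]
  [11, 10, -16, -11, -5]
  [-2, 1, -19, 8, -3]
  [7, 5, -3, 5, 8]
G^⊗3:
  [24, 23, 7, 9, 8]
  [22, 21, 5, 7, 6]
  [19, 18, 2, 4, 3]
  [7, 5, -3, 5, 8]
  [15, 14, -3, 16, 5]
Answer: row 5 of G^⊗3 = [15, 14, -3, 16, 5]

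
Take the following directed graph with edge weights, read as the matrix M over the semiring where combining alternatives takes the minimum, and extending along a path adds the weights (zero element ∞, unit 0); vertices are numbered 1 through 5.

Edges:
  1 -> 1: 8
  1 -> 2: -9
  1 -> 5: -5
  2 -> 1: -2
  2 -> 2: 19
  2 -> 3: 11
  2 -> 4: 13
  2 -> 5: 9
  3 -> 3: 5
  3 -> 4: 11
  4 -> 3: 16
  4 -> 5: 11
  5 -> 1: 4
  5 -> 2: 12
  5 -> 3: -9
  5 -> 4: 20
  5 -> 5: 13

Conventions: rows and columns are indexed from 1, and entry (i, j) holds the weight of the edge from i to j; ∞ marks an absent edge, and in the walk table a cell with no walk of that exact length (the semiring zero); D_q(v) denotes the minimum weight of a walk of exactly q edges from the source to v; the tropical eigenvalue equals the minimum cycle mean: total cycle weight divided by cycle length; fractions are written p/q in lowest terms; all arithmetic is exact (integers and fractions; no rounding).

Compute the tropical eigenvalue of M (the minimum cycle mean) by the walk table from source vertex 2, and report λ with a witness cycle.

q=0: [∞, 0, ∞, ∞, ∞]
q=1: [-2, 19, 11, 13, 9]
q=2: [6, -11, 0, 22, -7]
q=3: [-13, -3, -16, 2, -2]
q=4: [-5, -22, -11, -5, -18]
q=5: [-24, -14, -27, -9, -13]
Optimal cycle mean attained by: cycle 1->2->1, total (-9) + (-2), length 2.
Answer: λ = -11/2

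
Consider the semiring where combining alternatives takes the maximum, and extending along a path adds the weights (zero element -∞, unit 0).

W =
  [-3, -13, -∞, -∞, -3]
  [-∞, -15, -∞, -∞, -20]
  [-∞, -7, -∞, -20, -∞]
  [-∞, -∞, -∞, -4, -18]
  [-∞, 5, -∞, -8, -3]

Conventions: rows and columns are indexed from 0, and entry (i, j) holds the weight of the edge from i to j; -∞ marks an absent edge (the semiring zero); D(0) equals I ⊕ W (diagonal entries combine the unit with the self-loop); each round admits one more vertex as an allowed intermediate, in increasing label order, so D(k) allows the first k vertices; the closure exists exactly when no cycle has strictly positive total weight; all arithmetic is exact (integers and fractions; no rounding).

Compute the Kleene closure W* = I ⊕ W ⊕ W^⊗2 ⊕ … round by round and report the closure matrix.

D(0):
  [0, -13, -∞, -∞, -3]
  [-∞, 0, -∞, -∞, -20]
  [-∞, -7, 0, -20, -∞]
  [-∞, -∞, -∞, 0, -18]
  [-∞, 5, -∞, -8, 0]
D(1):
  [0, -13, -∞, -∞, -3]
  [-∞, 0, -∞, -∞, -20]
  [-∞, -7, 0, -20, -∞]
  [-∞, -∞, -∞, 0, -18]
  [-∞, 5, -∞, -8, 0]
D(2):
  [0, -13, -∞, -∞, -3]
  [-∞, 0, -∞, -∞, -20]
  [-∞, -7, 0, -20, -27]
  [-∞, -∞, -∞, 0, -18]
  [-∞, 5, -∞, -8, 0]
D(3):
  [0, -13, -∞, -∞, -3]
  [-∞, 0, -∞, -∞, -20]
  [-∞, -7, 0, -20, -27]
  [-∞, -∞, -∞, 0, -18]
  [-∞, 5, -∞, -8, 0]
D(4):
  [0, -13, -∞, -∞, -3]
  [-∞, 0, -∞, -∞, -20]
  [-∞, -7, 0, -20, -27]
  [-∞, -∞, -∞, 0, -18]
  [-∞, 5, -∞, -8, 0]
D(5):
  [0, 2, -∞, -11, -3]
  [-∞, 0, -∞, -28, -20]
  [-∞, -7, 0, -20, -27]
  [-∞, -13, -∞, 0, -18]
  [-∞, 5, -∞, -8, 0]
Answer: W* = [[0, 2, -∞, -11, -3], [-∞, 0, -∞, -28, -20], [-∞, -7, 0, -20, -27], [-∞, -13, -∞, 0, -18], [-∞, 5, -∞, -8, 0]]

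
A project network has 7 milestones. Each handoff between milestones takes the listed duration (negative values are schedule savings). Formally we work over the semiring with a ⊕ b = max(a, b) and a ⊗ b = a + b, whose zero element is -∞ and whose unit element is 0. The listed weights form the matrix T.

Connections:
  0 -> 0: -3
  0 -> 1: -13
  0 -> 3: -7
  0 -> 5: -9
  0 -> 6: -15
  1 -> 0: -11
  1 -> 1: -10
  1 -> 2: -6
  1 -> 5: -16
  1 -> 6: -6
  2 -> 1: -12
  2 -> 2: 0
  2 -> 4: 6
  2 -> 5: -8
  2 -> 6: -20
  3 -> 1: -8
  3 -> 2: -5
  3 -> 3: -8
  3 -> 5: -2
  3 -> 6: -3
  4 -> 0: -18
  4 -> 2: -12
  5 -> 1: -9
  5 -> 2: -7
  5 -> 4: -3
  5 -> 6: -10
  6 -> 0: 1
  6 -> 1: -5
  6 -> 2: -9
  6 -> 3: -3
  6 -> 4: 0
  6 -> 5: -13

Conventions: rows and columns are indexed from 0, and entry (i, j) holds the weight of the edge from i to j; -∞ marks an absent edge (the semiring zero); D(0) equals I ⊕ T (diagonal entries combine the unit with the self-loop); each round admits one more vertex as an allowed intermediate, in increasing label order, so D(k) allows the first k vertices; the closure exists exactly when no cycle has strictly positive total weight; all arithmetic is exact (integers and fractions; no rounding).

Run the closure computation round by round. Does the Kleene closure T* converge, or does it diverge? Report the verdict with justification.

D(0):
  [0, -13, -∞, -7, -∞, -9, -15]
  [-11, 0, -6, -∞, -∞, -16, -6]
  [-∞, -12, 0, -∞, 6, -8, -20]
  [-∞, -8, -5, 0, -∞, -2, -3]
  [-18, -∞, -12, -∞, 0, -∞, -∞]
  [-∞, -9, -7, -∞, -3, 0, -10]
  [1, -5, -9, -3, 0, -13, 0]
D(1):
  [0, -13, -∞, -7, -∞, -9, -15]
  [-11, 0, -6, -18, -∞, -16, -6]
  [-∞, -12, 0, -∞, 6, -8, -20]
  [-∞, -8, -5, 0, -∞, -2, -3]
  [-18, -31, -12, -25, 0, -27, -33]
  [-∞, -9, -7, -∞, -3, 0, -10]
  [1, -5, -9, -3, 0, -8, 0]
D(2):
  [0, -13, -19, -7, -∞, -9, -15]
  [-11, 0, -6, -18, -∞, -16, -6]
  [-23, -12, 0, -30, 6, -8, -18]
  [-19, -8, -5, 0, -∞, -2, -3]
  [-18, -31, -12, -25, 0, -27, -33]
  [-20, -9, -7, -27, -3, 0, -10]
  [1, -5, -9, -3, 0, -8, 0]
D(3):
  [0, -13, -19, -7, -13, -9, -15]
  [-11, 0, -6, -18, 0, -14, -6]
  [-23, -12, 0, -30, 6, -8, -18]
  [-19, -8, -5, 0, 1, -2, -3]
  [-18, -24, -12, -25, 0, -20, -30]
  [-20, -9, -7, -27, -1, 0, -10]
  [1, -5, -9, -3, 0, -8, 0]
D(4):
  [0, -13, -12, -7, -6, -9, -10]
  [-11, 0, -6, -18, 0, -14, -6]
  [-23, -12, 0, -30, 6, -8, -18]
  [-19, -8, -5, 0, 1, -2, -3]
  [-18, -24, -12, -25, 0, -20, -28]
  [-20, -9, -7, -27, -1, 0, -10]
  [1, -5, -8, -3, 0, -5, 0]
D(5):
  [0, -13, -12, -7, -6, -9, -10]
  [-11, 0, -6, -18, 0, -14, -6]
  [-12, -12, 0, -19, 6, -8, -18]
  [-17, -8, -5, 0, 1, -2, -3]
  [-18, -24, -12, -25, 0, -20, -28]
  [-19, -9, -7, -26, -1, 0, -10]
  [1, -5, -8, -3, 0, -5, 0]
D(6):
  [0, -13, -12, -7, -6, -9, -10]
  [-11, 0, -6, -18, 0, -14, -6]
  [-12, -12, 0, -19, 6, -8, -18]
  [-17, -8, -5, 0, 1, -2, -3]
  [-18, -24, -12, -25, 0, -20, -28]
  [-19, -9, -7, -26, -1, 0, -10]
  [1, -5, -8, -3, 0, -5, 0]
D(7):
  [0, -13, -12, -7, -6, -9, -10]
  [-5, 0, -6, -9, 0, -11, -6]
  [-12, -12, 0, -19, 6, -8, -18]
  [-2, -8, -5, 0, 1, -2, -3]
  [-18, -24, -12, -25, 0, -20, -28]
  [-9, -9, -7, -13, -1, 0, -10]
  [1, -5, -8, -3, 0, -5, 0]
Key observation: every diagonal entry stays at the unit through all rounds, so no improving cycle exists.
Answer: CONVERGES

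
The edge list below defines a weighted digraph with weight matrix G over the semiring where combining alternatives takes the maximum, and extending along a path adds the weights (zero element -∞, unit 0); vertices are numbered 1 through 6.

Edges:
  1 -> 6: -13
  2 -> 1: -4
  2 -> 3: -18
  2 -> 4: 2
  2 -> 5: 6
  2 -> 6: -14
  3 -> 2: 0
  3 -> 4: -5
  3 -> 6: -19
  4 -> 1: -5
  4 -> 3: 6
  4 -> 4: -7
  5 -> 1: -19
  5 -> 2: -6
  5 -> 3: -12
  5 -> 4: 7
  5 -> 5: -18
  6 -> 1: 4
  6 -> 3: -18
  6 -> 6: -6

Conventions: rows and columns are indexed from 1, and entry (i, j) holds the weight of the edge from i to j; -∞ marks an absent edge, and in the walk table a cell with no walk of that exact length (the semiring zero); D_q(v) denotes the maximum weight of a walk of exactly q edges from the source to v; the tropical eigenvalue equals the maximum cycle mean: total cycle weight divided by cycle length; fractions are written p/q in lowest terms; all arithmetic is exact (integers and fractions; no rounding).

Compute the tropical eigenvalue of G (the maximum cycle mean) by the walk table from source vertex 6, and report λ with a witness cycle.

q=0: [-∞, -∞, -∞, -∞, -∞, 0]
q=1: [4, -∞, -18, -∞, -∞, -6]
q=2: [-2, -18, -24, -23, -∞, -9]
q=3: [-5, -24, -17, -16, -12, -15]
q=4: [-11, -17, -10, -5, -18, -18]
q=5: [-10, -10, 1, -11, -11, -24]
q=6: [-14, 1, -5, -4, -4, -18]
Optimal cycle mean attained by: cycle 2->5->4->3->2, total 6 + 7 + 6 + 0, length 4.
Answer: λ = 19/4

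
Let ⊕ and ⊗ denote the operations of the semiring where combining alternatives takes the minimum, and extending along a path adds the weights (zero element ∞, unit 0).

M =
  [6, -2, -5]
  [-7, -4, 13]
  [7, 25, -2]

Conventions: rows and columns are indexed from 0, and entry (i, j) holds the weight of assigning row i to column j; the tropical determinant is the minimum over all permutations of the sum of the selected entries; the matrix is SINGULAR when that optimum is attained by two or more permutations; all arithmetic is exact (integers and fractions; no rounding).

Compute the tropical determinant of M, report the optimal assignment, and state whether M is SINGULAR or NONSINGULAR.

σ = (0, 1, 2): 6 + (-4) + (-2) = 0
σ = (0, 2, 1): 6 + 13 + 25 = 44
σ = (1, 0, 2): (-2) + (-7) + (-2) = -11
σ = (1, 2, 0): (-2) + 13 + 7 = 18
σ = (2, 0, 1): (-5) + (-7) + 25 = 13
σ = (2, 1, 0): (-5) + (-4) + 7 = -2
Optimal value attained by: σ = (1, 0, 2).
Answer: det⊕(M) = -11; verdict: NONSINGULAR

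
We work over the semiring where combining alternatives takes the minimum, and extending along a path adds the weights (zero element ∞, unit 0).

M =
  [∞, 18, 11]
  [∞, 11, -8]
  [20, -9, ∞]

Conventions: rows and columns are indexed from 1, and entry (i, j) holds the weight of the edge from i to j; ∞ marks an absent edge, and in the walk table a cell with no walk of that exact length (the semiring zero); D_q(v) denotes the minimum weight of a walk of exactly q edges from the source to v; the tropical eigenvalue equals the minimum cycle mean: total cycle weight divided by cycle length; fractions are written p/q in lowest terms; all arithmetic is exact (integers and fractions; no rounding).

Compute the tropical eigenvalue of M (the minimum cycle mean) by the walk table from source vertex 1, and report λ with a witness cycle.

q=0: [0, ∞, ∞]
q=1: [∞, 18, 11]
q=2: [31, 2, 10]
q=3: [30, 1, -6]
Optimal cycle mean attained by: cycle 2->3->2, total (-8) + (-9), length 2.
Answer: λ = -17/2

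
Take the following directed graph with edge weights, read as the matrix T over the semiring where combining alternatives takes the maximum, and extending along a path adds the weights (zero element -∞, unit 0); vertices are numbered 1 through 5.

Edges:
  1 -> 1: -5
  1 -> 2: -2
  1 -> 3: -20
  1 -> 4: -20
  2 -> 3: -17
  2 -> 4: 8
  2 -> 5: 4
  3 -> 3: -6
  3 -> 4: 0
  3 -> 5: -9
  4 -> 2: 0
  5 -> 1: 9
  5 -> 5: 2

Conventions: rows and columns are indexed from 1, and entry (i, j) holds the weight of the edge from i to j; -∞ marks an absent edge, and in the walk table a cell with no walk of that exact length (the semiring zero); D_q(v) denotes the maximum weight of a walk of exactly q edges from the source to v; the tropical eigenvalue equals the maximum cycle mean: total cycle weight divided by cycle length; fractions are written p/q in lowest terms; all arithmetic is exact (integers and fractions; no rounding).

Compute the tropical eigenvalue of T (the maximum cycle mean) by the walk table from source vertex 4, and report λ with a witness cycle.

q=0: [-∞, -∞, -∞, 0, -∞]
q=1: [-∞, 0, -∞, -∞, -∞]
q=2: [-∞, -∞, -17, 8, 4]
q=3: [13, 8, -23, -17, 6]
q=4: [15, 11, -7, 16, 12]
q=5: [21, 16, -5, 19, 15]
Optimal cycle mean attained by: cycle 2->4->2, total 8 + 0, length 2.
Answer: λ = 4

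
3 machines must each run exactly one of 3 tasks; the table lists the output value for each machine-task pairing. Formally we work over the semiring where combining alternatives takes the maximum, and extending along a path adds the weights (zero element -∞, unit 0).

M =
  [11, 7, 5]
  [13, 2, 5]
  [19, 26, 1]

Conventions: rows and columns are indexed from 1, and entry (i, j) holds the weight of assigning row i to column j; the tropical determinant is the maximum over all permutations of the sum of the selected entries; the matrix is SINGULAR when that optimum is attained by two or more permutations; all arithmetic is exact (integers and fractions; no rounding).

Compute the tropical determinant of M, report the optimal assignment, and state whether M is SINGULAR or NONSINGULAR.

σ = (1, 2, 3): 11 + 2 + 1 = 14
σ = (1, 3, 2): 11 + 5 + 26 = 42
σ = (2, 1, 3): 7 + 13 + 1 = 21
σ = (2, 3, 1): 7 + 5 + 19 = 31
σ = (3, 1, 2): 5 + 13 + 26 = 44
σ = (3, 2, 1): 5 + 2 + 19 = 26
Optimal value attained by: σ = (3, 1, 2).
Answer: det⊕(M) = 44; verdict: NONSINGULAR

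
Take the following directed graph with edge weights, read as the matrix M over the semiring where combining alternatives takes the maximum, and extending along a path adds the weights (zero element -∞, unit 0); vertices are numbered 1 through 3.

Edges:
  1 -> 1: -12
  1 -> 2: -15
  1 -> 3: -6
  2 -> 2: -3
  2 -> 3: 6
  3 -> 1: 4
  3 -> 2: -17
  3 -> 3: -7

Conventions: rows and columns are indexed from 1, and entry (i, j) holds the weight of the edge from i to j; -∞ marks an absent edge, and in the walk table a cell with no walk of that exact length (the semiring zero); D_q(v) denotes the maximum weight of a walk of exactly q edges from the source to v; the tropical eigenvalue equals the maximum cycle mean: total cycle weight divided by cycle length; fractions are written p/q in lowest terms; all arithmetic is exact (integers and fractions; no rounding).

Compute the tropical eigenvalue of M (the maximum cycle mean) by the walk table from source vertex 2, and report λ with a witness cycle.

q=0: [-∞, 0, -∞]
q=1: [-∞, -3, 6]
q=2: [10, -6, 3]
q=3: [7, -5, 4]
Optimal cycle mean attained by: cycle 1->3->1, total (-6) + 4, length 2.
Answer: λ = -1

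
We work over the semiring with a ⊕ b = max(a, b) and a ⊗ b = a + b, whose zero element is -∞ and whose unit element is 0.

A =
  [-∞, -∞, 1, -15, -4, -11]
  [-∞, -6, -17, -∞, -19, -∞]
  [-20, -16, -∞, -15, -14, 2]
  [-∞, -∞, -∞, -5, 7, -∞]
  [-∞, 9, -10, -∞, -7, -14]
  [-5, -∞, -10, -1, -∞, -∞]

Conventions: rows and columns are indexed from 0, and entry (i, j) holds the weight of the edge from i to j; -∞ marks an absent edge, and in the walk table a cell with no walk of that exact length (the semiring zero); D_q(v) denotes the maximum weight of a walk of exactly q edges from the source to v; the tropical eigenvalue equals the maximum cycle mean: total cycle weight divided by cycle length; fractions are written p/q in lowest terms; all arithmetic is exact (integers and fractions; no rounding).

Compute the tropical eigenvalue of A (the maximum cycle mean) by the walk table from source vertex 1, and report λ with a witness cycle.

q=0: [-∞, 0, -∞, -∞, -∞, -∞]
q=1: [-∞, -6, -17, -∞, -19, -∞]
q=2: [-37, -10, -23, -32, -25, -15]
q=3: [-20, -16, -25, -16, -25, -21]
q=4: [-26, -16, -19, -21, -9, -23]
q=5: [-28, 0, -19, -24, -14, -17]
q=6: [-22, -5, -17, -18, -17, -17]
Optimal cycle mean attained by: cycle 1->2->5->3->4->1, total (-17) + 2 + (-1) + 7 + 9, length 5.
Answer: λ = 0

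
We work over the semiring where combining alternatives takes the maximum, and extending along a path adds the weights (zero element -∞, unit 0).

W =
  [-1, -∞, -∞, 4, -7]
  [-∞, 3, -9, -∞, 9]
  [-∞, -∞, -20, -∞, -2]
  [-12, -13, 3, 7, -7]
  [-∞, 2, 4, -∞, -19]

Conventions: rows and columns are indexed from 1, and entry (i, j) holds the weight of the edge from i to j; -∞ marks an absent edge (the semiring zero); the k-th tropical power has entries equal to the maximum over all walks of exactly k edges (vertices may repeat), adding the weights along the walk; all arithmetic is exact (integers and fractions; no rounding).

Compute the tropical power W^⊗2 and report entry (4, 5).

W^⊗2:
  [-2, -5, 7, 11, -3]
  [-∞, 11, 13, -∞, 12]
  [-∞, 0, 2, -∞, -21]
  [-5, -5, 10, 14, 1]
  [-∞, 5, -7, -∞, 11]
Key observation: the optimum is the walk 4->3->5, with weight 3 + (-2) = 1.
Optimal value attained by: walk 4->3->5.
Answer: (W^⊗2)[4][5] = 1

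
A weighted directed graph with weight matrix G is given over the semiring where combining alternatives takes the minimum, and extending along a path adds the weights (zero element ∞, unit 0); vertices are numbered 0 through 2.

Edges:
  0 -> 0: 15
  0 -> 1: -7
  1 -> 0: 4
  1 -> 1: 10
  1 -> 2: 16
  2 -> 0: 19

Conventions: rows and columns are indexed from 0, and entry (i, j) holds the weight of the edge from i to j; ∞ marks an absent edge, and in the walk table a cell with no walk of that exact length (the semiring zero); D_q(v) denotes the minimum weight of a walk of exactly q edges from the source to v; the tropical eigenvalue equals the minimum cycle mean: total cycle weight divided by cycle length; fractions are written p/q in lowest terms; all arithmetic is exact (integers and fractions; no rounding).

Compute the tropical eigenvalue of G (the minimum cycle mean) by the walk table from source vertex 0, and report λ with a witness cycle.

q=0: [0, ∞, ∞]
q=1: [15, -7, ∞]
q=2: [-3, 3, 9]
q=3: [7, -10, 19]
Optimal cycle mean attained by: cycle 0->1->0, total (-7) + 4, length 2.
Answer: λ = -3/2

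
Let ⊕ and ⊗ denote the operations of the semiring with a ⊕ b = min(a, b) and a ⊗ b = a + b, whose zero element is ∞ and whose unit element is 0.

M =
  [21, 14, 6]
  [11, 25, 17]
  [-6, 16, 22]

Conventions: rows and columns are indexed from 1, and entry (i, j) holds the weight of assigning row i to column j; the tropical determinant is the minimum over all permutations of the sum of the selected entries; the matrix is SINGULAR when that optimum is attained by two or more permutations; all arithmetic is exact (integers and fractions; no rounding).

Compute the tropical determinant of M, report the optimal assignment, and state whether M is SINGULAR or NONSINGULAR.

σ = (1, 2, 3): 21 + 25 + 22 = 68
σ = (1, 3, 2): 21 + 17 + 16 = 54
σ = (2, 1, 3): 14 + 11 + 22 = 47
σ = (2, 3, 1): 14 + 17 + (-6) = 25
σ = (3, 1, 2): 6 + 11 + 16 = 33
σ = (3, 2, 1): 6 + 25 + (-6) = 25
Optimal value attained by: σ = (2, 3, 1).
Answer: det⊕(M) = 25; verdict: SINGULAR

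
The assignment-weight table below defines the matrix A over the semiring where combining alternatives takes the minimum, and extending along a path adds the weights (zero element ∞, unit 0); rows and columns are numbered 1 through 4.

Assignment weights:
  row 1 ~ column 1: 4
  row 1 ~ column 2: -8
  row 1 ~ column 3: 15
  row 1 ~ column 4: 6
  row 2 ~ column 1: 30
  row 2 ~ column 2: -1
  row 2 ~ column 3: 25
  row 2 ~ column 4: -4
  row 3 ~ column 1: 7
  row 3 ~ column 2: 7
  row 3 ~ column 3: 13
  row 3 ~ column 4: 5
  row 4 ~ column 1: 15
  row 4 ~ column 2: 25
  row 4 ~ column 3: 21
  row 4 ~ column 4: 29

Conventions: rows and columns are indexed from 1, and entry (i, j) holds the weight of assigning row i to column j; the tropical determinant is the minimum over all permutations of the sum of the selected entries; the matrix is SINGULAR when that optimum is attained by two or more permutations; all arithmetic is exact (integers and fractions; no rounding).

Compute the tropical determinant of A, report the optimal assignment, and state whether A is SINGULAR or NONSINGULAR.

σ = (1, 2, 3, 4): 4 + (-1) + 13 + 29 = 45
σ = (1, 2, 4, 3): 4 + (-1) + 5 + 21 = 29
σ = (1, 3, 2, 4): 4 + 25 + 7 + 29 = 65
σ = (1, 3, 4, 2): 4 + 25 + 5 + 25 = 59
σ = (1, 4, 2, 3): 4 + (-4) + 7 + 21 = 28
σ = (1, 4, 3, 2): 4 + (-4) + 13 + 25 = 38
σ = (2, 1, 3, 4): (-8) + 30 + 13 + 29 = 64
σ = (2, 1, 4, 3): (-8) + 30 + 5 + 21 = 48
σ = (2, 3, 1, 4): (-8) + 25 + 7 + 29 = 53
σ = (2, 3, 4, 1): (-8) + 25 + 5 + 15 = 37
σ = (2, 4, 1, 3): (-8) + (-4) + 7 + 21 = 16
σ = (2, 4, 3, 1): (-8) + (-4) + 13 + 15 = 16
σ = (3, 1, 2, 4): 15 + 30 + 7 + 29 = 81
σ = (3, 1, 4, 2): 15 + 30 + 5 + 25 = 75
σ = (3, 2, 1, 4): 15 + (-1) + 7 + 29 = 50
σ = (3, 2, 4, 1): 15 + (-1) + 5 + 15 = 34
σ = (3, 4, 1, 2): 15 + (-4) + 7 + 25 = 43
σ = (3, 4, 2, 1): 15 + (-4) + 7 + 15 = 33
σ = (4, 1, 2, 3): 6 + 30 + 7 + 21 = 64
σ = (4, 1, 3, 2): 6 + 30 + 13 + 25 = 74
σ = (4, 2, 1, 3): 6 + (-1) + 7 + 21 = 33
σ = (4, 2, 3, 1): 6 + (-1) + 13 + 15 = 33
σ = (4, 3, 1, 2): 6 + 25 + 7 + 25 = 63
σ = (4, 3, 2, 1): 6 + 25 + 7 + 15 = 53
Optimal value attained by: σ = (2, 4, 1, 3).
Answer: det⊕(A) = 16; verdict: SINGULAR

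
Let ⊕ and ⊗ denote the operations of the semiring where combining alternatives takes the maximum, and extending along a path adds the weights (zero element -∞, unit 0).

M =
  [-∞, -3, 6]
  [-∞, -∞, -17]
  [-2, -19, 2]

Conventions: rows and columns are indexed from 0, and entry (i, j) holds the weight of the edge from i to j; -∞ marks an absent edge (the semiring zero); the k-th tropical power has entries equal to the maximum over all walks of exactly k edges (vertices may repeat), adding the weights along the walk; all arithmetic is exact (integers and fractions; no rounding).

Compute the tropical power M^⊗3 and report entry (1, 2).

M^⊗2:
  [4, -13, 8]
  [-19, -36, -15]
  [0, -5, 4]
M^⊗3:
  [6, 1, 10]
  [-17, -22, -13]
  [2, -3, 6]
Key observation: the optimum is the walk 1->2->0->2, with weight (-17) + (-2) + 6 = -13.
Optimal value attained by: walk 1->2->0->2.
Answer: (M^⊗3)[1][2] = -13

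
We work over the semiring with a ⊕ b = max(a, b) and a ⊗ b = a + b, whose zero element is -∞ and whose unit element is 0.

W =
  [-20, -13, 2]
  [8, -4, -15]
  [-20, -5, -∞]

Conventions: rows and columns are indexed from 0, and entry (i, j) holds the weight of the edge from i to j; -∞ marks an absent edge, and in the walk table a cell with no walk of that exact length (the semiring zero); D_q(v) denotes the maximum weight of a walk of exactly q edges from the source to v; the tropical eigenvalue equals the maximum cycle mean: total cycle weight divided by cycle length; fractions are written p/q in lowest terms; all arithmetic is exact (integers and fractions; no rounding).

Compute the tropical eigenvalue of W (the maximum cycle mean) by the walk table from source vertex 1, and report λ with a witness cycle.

q=0: [-∞, 0, -∞]
q=1: [8, -4, -15]
q=2: [4, -5, 10]
q=3: [3, 5, 6]
Optimal cycle mean attained by: cycle 0->2->1->0, total 2 + (-5) + 8, length 3.
Answer: λ = 5/3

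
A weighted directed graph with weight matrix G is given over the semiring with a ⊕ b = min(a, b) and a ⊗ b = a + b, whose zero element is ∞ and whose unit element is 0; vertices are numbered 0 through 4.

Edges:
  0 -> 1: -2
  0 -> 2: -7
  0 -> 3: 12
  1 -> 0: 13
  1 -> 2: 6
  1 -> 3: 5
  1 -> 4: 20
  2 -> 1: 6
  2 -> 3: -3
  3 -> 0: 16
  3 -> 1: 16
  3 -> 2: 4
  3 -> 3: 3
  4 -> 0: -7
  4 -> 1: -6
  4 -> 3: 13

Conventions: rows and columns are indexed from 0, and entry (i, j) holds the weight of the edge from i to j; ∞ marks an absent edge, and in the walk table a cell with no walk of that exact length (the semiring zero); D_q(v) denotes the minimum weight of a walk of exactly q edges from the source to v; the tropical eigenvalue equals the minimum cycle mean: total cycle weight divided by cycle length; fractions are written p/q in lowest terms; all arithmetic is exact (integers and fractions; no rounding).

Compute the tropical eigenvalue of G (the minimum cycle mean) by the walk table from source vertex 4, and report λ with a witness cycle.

q=0: [∞, ∞, ∞, ∞, 0]
q=1: [-7, -6, ∞, 13, ∞]
q=2: [7, -9, -14, -1, 14]
q=3: [4, -8, -3, -17, 11]
q=4: [-1, -1, -13, -14, 12]
q=5: [2, -7, -10, -16, 19]
Optimal cycle mean attained by: cycle 2->3->2, total (-3) + 4, length 2.
Answer: λ = 1/2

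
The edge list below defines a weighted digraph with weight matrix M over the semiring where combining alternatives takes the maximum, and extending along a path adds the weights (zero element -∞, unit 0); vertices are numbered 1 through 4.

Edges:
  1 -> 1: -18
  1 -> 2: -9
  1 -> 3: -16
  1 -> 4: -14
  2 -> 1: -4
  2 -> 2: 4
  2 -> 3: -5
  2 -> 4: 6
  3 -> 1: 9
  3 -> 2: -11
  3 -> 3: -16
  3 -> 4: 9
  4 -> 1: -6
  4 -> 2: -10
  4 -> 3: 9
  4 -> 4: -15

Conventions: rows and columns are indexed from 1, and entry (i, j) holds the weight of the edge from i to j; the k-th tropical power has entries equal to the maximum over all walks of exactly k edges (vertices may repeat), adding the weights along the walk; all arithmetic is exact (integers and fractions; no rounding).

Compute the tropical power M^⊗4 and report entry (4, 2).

M^⊗2:
  [-7, -5, -5, -3]
  [4, 8, 15, 10]
  [3, 0, 18, -5]
  [18, -2, -6, 18]
M^⊗3:
  [4, -1, 6, 4]
  [24, 12, 19, 24]
  [27, 7, 4, 27]
  [12, 9, 27, 4]
M^⊗4:
  [15, 3, 13, 15]
  [28, 16, 33, 28]
  [21, 18, 36, 13]
  [36, 16, 13, 36]
Key observation: the optimum is the walk 4->3->4->3->2, with weight 9 + 9 + 9 + (-11) = 16.
Optimal value attained by: walk 4->3->4->3->2.
Answer: (M^⊗4)[4][2] = 16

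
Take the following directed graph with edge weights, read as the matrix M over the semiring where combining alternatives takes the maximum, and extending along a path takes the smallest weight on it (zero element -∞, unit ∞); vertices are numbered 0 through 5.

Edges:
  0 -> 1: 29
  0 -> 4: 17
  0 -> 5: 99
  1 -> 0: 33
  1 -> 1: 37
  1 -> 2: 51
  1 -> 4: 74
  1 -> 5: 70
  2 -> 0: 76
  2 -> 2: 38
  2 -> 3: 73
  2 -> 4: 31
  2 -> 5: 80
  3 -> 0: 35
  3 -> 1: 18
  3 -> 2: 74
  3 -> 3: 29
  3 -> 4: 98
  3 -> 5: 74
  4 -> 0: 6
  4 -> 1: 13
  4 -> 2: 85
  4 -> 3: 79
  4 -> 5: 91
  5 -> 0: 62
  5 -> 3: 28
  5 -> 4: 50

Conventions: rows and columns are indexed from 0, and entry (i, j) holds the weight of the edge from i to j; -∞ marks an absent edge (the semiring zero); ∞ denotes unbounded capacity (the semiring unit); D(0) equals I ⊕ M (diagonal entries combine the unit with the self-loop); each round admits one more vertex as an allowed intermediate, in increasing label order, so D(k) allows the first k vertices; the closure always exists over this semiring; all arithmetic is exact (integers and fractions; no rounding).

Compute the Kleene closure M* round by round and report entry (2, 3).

D(0):
  [∞, 29, -∞, -∞, 17, 99]
  [33, ∞, 51, -∞, 74, 70]
  [76, -∞, ∞, 73, 31, 80]
  [35, 18, 74, ∞, 98, 74]
  [6, 13, 85, 79, ∞, 91]
  [62, -∞, -∞, 28, 50, ∞]
D(1):
  [∞, 29, -∞, -∞, 17, 99]
  [33, ∞, 51, -∞, 74, 70]
  [76, 29, ∞, 73, 31, 80]
  [35, 29, 74, ∞, 98, 74]
  [6, 13, 85, 79, ∞, 91]
  [62, 29, -∞, 28, 50, ∞]
D(2):
  [∞, 29, 29, -∞, 29, 99]
  [33, ∞, 51, -∞, 74, 70]
  [76, 29, ∞, 73, 31, 80]
  [35, 29, 74, ∞, 98, 74]
  [13, 13, 85, 79, ∞, 91]
  [62, 29, 29, 28, 50, ∞]
D(3):
  [∞, 29, 29, 29, 29, 99]
  [51, ∞, 51, 51, 74, 70]
  [76, 29, ∞, 73, 31, 80]
  [74, 29, 74, ∞, 98, 74]
  [76, 29, 85, 79, ∞, 91]
  [62, 29, 29, 29, 50, ∞]
D(4):
  [∞, 29, 29, 29, 29, 99]
  [51, ∞, 51, 51, 74, 70]
  [76, 29, ∞, 73, 73, 80]
  [74, 29, 74, ∞, 98, 74]
  [76, 29, 85, 79, ∞, 91]
  [62, 29, 29, 29, 50, ∞]
D(5):
  [∞, 29, 29, 29, 29, 99]
  [74, ∞, 74, 74, 74, 74]
  [76, 29, ∞, 73, 73, 80]
  [76, 29, 85, ∞, 98, 91]
  [76, 29, 85, 79, ∞, 91]
  [62, 29, 50, 50, 50, ∞]
D(6):
  [∞, 29, 50, 50, 50, 99]
  [74, ∞, 74, 74, 74, 74]
  [76, 29, ∞, 73, 73, 80]
  [76, 29, 85, ∞, 98, 91]
  [76, 29, 85, 79, ∞, 91]
  [62, 29, 50, 50, 50, ∞]
Answer: M*[2][3] = 73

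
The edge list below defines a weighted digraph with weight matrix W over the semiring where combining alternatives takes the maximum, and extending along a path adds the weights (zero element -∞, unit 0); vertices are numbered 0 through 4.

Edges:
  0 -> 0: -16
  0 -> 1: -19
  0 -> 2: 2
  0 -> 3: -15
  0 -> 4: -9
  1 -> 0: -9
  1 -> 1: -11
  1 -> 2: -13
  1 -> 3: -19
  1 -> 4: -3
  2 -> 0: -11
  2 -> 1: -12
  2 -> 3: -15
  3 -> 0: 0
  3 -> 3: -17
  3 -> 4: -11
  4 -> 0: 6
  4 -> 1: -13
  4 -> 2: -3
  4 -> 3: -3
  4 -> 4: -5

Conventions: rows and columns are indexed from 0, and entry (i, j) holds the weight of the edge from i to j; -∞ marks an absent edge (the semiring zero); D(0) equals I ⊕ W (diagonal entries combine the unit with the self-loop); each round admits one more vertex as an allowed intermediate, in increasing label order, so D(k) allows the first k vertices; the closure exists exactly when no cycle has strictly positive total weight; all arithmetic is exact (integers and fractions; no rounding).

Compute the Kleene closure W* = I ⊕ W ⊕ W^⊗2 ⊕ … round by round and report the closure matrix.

D(0):
  [0, -19, 2, -15, -9]
  [-9, 0, -13, -19, -3]
  [-11, -12, 0, -15, -∞]
  [0, -∞, -∞, 0, -11]
  [6, -13, -3, -3, 0]
D(1):
  [0, -19, 2, -15, -9]
  [-9, 0, -7, -19, -3]
  [-11, -12, 0, -15, -20]
  [0, -19, 2, 0, -9]
  [6, -13, 8, -3, 0]
D(2):
  [0, -19, 2, -15, -9]
  [-9, 0, -7, -19, -3]
  [-11, -12, 0, -15, -15]
  [0, -19, 2, 0, -9]
  [6, -13, 8, -3, 0]
D(3):
  [0, -10, 2, -13, -9]
  [-9, 0, -7, -19, -3]
  [-11, -12, 0, -15, -15]
  [0, -10, 2, 0, -9]
  [6, -4, 8, -3, 0]
D(4):
  [0, -10, 2, -13, -9]
  [-9, 0, -7, -19, -3]
  [-11, -12, 0, -15, -15]
  [0, -10, 2, 0, -9]
  [6, -4, 8, -3, 0]
D(5):
  [0, -10, 2, -12, -9]
  [3, 0, 5, -6, -3]
  [-9, -12, 0, -15, -15]
  [0, -10, 2, 0, -9]
  [6, -4, 8, -3, 0]
Answer: W* = [[0, -10, 2, -12, -9], [3, 0, 5, -6, -3], [-9, -12, 0, -15, -15], [0, -10, 2, 0, -9], [6, -4, 8, -3, 0]]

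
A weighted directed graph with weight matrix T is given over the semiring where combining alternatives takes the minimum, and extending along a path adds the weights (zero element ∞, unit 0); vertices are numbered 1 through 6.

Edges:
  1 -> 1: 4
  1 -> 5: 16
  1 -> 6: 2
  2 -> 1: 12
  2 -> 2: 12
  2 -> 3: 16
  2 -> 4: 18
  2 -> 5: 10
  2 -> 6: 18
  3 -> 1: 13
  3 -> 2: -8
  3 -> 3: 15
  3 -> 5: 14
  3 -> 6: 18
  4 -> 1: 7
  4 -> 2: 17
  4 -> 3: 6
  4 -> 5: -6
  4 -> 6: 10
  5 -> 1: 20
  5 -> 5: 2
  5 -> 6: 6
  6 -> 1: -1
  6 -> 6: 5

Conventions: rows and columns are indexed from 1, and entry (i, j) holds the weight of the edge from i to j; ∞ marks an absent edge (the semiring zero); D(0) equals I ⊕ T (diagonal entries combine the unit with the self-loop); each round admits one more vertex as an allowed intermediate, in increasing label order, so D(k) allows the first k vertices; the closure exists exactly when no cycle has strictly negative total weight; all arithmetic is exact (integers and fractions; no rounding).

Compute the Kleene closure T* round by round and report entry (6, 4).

D(0):
  [0, ∞, ∞, ∞, 16, 2]
  [12, 0, 16, 18, 10, 18]
  [13, -8, 0, ∞, 14, 18]
  [7, 17, 6, 0, -6, 10]
  [20, ∞, ∞, ∞, 0, 6]
  [-1, ∞, ∞, ∞, ∞, 0]
D(1):
  [0, ∞, ∞, ∞, 16, 2]
  [12, 0, 16, 18, 10, 14]
  [13, -8, 0, ∞, 14, 15]
  [7, 17, 6, 0, -6, 9]
  [20, ∞, ∞, ∞, 0, 6]
  [-1, ∞, ∞, ∞, 15, 0]
D(2):
  [0, ∞, ∞, ∞, 16, 2]
  [12, 0, 16, 18, 10, 14]
  [4, -8, 0, 10, 2, 6]
  [7, 17, 6, 0, -6, 9]
  [20, ∞, ∞, ∞, 0, 6]
  [-1, ∞, ∞, ∞, 15, 0]
D(3):
  [0, ∞, ∞, ∞, 16, 2]
  [12, 0, 16, 18, 10, 14]
  [4, -8, 0, 10, 2, 6]
  [7, -2, 6, 0, -6, 9]
  [20, ∞, ∞, ∞, 0, 6]
  [-1, ∞, ∞, ∞, 15, 0]
D(4):
  [0, ∞, ∞, ∞, 16, 2]
  [12, 0, 16, 18, 10, 14]
  [4, -8, 0, 10, 2, 6]
  [7, -2, 6, 0, -6, 9]
  [20, ∞, ∞, ∞, 0, 6]
  [-1, ∞, ∞, ∞, 15, 0]
D(5):
  [0, ∞, ∞, ∞, 16, 2]
  [12, 0, 16, 18, 10, 14]
  [4, -8, 0, 10, 2, 6]
  [7, -2, 6, 0, -6, 0]
  [20, ∞, ∞, ∞, 0, 6]
  [-1, ∞, ∞, ∞, 15, 0]
D(6):
  [0, ∞, ∞, ∞, 16, 2]
  [12, 0, 16, 18, 10, 14]
  [4, -8, 0, 10, 2, 6]
  [-1, -2, 6, 0, -6, 0]
  [5, ∞, ∞, ∞, 0, 6]
  [-1, ∞, ∞, ∞, 15, 0]
Answer: T*[6][4] = ∞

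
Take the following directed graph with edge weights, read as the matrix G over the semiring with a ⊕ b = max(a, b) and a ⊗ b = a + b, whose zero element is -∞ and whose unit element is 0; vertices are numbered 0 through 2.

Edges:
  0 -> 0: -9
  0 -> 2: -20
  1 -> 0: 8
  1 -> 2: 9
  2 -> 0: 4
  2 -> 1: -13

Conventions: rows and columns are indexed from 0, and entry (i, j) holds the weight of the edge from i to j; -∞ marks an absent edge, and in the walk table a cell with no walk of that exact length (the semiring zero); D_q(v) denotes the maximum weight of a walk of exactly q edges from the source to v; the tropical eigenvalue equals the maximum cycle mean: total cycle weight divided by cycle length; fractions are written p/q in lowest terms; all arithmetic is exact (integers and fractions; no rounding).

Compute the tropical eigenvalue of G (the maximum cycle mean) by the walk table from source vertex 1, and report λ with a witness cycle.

q=0: [-∞, 0, -∞]
q=1: [8, -∞, 9]
q=2: [13, -4, -12]
q=3: [4, -25, 5]
Optimal cycle mean attained by: cycle 1->2->1, total 9 + (-13), length 2.
Answer: λ = -2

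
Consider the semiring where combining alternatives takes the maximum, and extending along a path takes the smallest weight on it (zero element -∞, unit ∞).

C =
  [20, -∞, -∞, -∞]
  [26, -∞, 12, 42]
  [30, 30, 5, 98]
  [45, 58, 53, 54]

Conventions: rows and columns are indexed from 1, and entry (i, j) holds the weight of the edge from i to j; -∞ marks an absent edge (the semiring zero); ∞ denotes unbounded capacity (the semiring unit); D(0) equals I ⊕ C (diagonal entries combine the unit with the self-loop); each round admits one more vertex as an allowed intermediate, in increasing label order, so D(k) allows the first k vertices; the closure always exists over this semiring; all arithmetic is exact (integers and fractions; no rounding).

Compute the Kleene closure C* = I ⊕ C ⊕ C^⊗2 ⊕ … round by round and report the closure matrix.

D(0):
  [∞, -∞, -∞, -∞]
  [26, ∞, 12, 42]
  [30, 30, ∞, 98]
  [45, 58, 53, ∞]
D(1):
  [∞, -∞, -∞, -∞]
  [26, ∞, 12, 42]
  [30, 30, ∞, 98]
  [45, 58, 53, ∞]
D(2):
  [∞, -∞, -∞, -∞]
  [26, ∞, 12, 42]
  [30, 30, ∞, 98]
  [45, 58, 53, ∞]
D(3):
  [∞, -∞, -∞, -∞]
  [26, ∞, 12, 42]
  [30, 30, ∞, 98]
  [45, 58, 53, ∞]
D(4):
  [∞, -∞, -∞, -∞]
  [42, ∞, 42, 42]
  [45, 58, ∞, 98]
  [45, 58, 53, ∞]
Answer: C* = [[∞, -∞, -∞, -∞], [42, ∞, 42, 42], [45, 58, ∞, 98], [45, 58, 53, ∞]]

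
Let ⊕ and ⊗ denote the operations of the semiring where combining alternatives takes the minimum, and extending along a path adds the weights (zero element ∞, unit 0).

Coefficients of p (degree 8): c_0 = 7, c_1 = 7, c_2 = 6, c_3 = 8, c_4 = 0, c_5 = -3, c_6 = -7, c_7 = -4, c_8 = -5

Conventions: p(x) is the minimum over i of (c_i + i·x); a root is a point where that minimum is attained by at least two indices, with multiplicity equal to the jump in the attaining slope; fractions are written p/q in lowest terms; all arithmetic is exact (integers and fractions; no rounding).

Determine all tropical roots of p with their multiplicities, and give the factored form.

hull edge (i=0, c=7) to (i=6, c=-7): slope -7/3, span 6
hull edge (i=6, c=-7) to (i=8, c=-5): slope 1, span 2
Factored form: p(x) = -5 ⊗ (x ⊕ (-1)) ⊗ (x ⊕ (-1)) ⊗ (x ⊕ 7/3) ⊗ (x ⊕ 7/3) ⊗ (x ⊕ 7/3) ⊗ (x ⊕ 7/3) ⊗ (x ⊕ 7/3) ⊗ (x ⊕ 7/3)
Answer: roots = -1 (mult 2), 7/3 (mult 6)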